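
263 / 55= 4.78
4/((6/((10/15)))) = 4/9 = 0.44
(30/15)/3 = 2/3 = 0.67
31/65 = 0.48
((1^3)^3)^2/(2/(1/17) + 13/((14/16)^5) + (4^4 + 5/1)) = 16807/5384049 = 0.00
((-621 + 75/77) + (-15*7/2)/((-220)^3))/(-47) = 18485702253/1401276800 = 13.19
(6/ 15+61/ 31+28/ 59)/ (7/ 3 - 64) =-77979/ 1691825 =-0.05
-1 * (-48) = 48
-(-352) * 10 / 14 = 1760 / 7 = 251.43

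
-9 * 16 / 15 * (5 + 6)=-528 / 5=-105.60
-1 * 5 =-5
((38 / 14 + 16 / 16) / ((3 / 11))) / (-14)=-143 / 147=-0.97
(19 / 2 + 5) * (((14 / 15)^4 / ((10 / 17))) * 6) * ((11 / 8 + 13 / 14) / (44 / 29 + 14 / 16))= 1686931624 / 15609375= 108.07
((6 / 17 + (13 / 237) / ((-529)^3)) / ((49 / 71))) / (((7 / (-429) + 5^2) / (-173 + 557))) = 410357359787973312 / 52206294128439857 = 7.86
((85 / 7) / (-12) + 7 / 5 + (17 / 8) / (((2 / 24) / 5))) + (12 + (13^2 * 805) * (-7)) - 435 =-400096247 / 420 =-952610.11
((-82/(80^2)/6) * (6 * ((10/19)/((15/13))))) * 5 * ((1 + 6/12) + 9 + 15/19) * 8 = -76219/28880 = -2.64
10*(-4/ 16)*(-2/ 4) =5/ 4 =1.25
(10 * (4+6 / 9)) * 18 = 840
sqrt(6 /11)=sqrt(66) /11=0.74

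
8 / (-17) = -8 / 17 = -0.47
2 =2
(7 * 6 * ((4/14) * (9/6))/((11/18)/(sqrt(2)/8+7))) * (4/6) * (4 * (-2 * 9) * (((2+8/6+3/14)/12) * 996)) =-2987707.42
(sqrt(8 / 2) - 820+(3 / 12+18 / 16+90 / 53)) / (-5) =345529 / 2120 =162.99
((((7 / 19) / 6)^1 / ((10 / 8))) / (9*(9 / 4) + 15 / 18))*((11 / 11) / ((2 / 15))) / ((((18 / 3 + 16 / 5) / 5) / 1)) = 0.01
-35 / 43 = -0.81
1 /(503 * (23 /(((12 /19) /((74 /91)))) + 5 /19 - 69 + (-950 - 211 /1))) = -0.00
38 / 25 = 1.52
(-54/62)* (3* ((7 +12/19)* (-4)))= 46980/589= 79.76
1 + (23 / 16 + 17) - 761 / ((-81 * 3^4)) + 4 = 2472551 / 104976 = 23.55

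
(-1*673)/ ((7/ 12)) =-8076/ 7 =-1153.71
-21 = -21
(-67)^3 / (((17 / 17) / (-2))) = 601526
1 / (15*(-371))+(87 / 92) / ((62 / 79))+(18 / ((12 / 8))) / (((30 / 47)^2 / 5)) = 4712892997 / 31742760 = 148.47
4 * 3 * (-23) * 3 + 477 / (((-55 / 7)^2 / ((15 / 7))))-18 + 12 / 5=-500361 / 605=-827.04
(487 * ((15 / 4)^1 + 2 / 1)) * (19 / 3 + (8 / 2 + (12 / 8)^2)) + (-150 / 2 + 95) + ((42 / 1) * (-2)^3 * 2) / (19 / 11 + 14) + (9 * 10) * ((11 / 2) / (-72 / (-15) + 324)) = 40062565919 / 1137648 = 35215.26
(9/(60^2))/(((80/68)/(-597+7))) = -1003/800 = -1.25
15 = 15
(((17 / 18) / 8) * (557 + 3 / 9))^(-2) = 2916 / 12623809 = 0.00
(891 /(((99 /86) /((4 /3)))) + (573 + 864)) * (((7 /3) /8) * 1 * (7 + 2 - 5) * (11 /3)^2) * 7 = 4879567 /18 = 271087.06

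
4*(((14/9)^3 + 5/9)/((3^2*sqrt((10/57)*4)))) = 3149*sqrt(570)/32805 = 2.29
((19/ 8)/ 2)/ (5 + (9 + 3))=19/ 272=0.07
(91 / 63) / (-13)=-1 / 9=-0.11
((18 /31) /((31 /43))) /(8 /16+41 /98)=4214 /4805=0.88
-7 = -7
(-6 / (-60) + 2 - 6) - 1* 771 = -7749 / 10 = -774.90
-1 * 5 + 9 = 4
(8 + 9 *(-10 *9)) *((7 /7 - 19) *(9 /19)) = 129924 /19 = 6838.11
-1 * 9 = -9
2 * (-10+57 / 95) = -94 / 5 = -18.80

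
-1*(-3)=3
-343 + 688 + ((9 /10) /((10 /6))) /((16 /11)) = 276297 /800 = 345.37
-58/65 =-0.89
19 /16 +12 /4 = 4.19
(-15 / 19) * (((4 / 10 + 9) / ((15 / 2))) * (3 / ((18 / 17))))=-799 / 285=-2.80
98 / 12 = 49 / 6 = 8.17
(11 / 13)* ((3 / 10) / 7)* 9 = 297 / 910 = 0.33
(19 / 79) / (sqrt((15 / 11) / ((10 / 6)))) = 0.27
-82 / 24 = -3.42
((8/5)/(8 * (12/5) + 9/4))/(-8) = -4/429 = -0.01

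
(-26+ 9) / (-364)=17 / 364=0.05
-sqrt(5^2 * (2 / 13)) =-5 * sqrt(26) / 13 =-1.96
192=192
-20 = -20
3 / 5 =0.60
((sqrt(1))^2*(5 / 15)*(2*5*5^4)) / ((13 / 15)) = 31250 / 13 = 2403.85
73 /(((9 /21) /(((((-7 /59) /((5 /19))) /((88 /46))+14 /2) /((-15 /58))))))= -433707673 /97350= -4455.14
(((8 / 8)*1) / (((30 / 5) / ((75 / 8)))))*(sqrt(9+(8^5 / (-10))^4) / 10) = sqrt(72057594037933561) / 160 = 1677721.60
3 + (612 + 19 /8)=617.38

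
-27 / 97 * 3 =-81 / 97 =-0.84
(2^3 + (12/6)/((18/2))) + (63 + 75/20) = 2699/36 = 74.97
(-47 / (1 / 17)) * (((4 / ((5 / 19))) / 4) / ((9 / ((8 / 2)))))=-60724 / 45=-1349.42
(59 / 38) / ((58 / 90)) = 2655 / 1102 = 2.41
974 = 974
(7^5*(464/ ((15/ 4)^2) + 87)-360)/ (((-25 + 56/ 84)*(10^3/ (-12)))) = 453691193/ 456250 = 994.39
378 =378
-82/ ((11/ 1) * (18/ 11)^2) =-451/ 162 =-2.78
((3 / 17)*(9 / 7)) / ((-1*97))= -27 / 11543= -0.00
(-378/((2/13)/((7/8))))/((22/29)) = -498771/176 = -2833.93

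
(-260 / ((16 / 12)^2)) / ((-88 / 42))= 12285 / 176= 69.80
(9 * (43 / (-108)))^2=1849 / 144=12.84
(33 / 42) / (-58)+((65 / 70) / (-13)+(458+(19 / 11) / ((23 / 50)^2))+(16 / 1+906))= 6558707129 / 4725028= 1388.08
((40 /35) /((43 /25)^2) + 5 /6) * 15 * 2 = 473575 /12943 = 36.59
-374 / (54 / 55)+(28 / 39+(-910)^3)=-264503554453 / 351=-753571380.21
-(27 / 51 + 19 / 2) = -341 / 34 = -10.03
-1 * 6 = -6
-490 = -490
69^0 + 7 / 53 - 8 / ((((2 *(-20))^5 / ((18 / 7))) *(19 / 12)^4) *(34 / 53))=46524599047761 / 41096727350000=1.13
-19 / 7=-2.71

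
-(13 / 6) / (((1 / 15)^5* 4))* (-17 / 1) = 55940625 / 8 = 6992578.12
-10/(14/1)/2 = -5/14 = -0.36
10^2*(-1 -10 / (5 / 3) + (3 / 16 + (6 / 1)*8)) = 16475 / 4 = 4118.75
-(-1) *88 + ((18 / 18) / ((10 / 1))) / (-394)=346719 / 3940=88.00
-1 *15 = -15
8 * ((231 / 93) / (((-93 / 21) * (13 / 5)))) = -1.73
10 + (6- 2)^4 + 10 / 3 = 808 / 3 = 269.33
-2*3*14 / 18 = -14 / 3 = -4.67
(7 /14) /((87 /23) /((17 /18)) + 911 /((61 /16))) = 23851 /11589484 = 0.00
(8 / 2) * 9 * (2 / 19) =72 / 19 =3.79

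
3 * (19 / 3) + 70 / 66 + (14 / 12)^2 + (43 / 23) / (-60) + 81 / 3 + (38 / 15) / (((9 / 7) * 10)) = 48.59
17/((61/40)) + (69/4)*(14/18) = 24.56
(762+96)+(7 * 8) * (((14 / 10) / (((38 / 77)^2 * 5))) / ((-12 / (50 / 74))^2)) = 30537518209 / 35583048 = 858.20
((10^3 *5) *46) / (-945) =-46000 / 189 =-243.39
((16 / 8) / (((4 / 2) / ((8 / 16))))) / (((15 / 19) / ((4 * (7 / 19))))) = 14 / 15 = 0.93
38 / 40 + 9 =199 / 20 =9.95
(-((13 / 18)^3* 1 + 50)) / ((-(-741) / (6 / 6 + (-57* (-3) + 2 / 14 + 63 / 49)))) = -1340863 / 113724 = -11.79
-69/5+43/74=-4891/370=-13.22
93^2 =8649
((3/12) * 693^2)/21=22869/4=5717.25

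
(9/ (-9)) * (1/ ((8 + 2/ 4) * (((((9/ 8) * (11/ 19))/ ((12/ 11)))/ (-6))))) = 1.18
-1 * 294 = -294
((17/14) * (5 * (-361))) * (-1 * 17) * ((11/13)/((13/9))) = 51642855/2366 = 21827.07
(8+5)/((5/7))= 91/5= 18.20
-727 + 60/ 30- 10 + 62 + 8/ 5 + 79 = -2962/ 5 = -592.40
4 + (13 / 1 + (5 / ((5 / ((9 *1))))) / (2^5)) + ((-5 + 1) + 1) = 457 / 32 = 14.28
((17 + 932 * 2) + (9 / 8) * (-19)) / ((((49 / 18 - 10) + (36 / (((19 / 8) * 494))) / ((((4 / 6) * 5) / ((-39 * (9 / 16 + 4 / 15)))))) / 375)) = -453144121875 / 4922528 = -92055.16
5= 5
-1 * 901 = -901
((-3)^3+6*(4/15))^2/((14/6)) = 48387/175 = 276.50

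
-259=-259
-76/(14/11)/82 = -209/287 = -0.73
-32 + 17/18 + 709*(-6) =-77131/18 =-4285.06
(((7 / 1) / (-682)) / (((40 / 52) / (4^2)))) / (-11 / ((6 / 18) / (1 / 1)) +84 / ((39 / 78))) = -364 / 230175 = -0.00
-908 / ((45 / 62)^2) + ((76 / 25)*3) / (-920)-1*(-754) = -451610077 / 465750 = -969.64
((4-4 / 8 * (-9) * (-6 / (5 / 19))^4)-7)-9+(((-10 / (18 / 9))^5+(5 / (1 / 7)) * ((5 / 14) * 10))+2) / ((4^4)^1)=97282208341 / 80000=1216027.60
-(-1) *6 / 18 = 1 / 3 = 0.33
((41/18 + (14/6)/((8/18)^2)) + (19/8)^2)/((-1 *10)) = -2273/1152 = -1.97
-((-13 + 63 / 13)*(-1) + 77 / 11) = -197 / 13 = -15.15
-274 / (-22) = 137 / 11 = 12.45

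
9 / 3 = 3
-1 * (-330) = 330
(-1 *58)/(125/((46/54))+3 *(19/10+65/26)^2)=-0.28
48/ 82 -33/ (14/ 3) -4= -6019/ 574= -10.49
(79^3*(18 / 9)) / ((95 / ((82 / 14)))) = 40429198 / 665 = 60795.79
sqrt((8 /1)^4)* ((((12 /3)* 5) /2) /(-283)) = -640 /283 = -2.26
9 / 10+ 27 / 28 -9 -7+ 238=31341 / 140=223.86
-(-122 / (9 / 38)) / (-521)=-4636 / 4689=-0.99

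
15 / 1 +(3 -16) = 2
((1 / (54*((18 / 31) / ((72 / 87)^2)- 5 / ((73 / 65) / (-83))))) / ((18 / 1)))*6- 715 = -1553314607387 / 2172468033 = -715.00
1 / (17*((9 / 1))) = 1 / 153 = 0.01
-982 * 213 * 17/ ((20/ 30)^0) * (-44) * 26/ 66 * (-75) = -4622568600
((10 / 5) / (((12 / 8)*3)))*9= 4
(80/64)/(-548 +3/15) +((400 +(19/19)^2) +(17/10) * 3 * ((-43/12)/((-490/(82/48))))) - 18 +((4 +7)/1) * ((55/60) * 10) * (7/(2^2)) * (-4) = -46207508959/143158400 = -322.77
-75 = -75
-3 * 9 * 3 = -81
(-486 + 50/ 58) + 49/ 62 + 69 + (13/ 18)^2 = -120828859/ 291276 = -414.83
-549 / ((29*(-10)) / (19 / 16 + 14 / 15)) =4.01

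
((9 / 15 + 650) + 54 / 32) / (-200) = -52183 / 16000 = -3.26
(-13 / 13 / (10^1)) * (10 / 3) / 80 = -1 / 240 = -0.00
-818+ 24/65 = -53146/65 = -817.63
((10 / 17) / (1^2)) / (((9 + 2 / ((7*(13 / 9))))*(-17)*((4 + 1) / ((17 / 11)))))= -182 / 156519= -0.00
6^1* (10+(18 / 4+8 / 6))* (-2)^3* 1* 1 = -760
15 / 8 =1.88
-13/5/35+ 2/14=0.07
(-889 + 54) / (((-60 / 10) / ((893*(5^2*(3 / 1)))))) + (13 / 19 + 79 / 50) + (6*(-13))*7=4427068288 / 475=9320143.76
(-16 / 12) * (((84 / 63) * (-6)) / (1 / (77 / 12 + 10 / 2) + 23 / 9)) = 13152 / 3259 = 4.04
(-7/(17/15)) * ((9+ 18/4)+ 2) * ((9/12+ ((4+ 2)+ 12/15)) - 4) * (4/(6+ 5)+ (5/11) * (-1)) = 46221/1496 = 30.90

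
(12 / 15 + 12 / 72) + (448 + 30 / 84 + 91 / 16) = 764419 / 1680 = 455.01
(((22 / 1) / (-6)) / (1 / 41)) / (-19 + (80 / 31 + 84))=-13981 / 6285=-2.22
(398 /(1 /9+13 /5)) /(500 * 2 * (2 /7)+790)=0.14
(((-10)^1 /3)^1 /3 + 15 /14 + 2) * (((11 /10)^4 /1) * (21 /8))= 3616327 /480000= 7.53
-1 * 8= -8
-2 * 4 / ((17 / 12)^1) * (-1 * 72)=6912 / 17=406.59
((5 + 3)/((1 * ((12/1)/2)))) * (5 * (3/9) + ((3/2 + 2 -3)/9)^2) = 541/243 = 2.23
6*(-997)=-5982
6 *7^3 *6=12348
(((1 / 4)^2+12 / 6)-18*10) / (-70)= 2847 / 1120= 2.54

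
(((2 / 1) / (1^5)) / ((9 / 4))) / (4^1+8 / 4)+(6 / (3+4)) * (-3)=-458 / 189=-2.42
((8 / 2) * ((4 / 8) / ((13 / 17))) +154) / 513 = 2036 / 6669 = 0.31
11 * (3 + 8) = 121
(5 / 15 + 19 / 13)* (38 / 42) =190 / 117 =1.62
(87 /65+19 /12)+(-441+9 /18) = -341311 /780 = -437.58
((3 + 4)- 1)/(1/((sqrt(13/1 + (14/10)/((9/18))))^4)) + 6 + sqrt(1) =37621/25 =1504.84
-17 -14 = -31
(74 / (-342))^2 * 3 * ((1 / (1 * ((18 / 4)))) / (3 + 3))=1369 / 263169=0.01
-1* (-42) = 42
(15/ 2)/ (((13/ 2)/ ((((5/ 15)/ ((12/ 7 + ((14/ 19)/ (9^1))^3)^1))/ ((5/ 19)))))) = 665028063/ 780282620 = 0.85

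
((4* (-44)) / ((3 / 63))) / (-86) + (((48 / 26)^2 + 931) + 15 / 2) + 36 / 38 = 272233673 / 276146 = 985.83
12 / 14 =6 / 7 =0.86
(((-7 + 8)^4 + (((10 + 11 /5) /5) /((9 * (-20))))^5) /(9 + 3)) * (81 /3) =1845281249155403699 /820125000000000000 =2.25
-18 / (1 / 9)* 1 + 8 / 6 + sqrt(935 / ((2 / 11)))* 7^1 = -482 / 3 + 77* sqrt(170) / 2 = 341.31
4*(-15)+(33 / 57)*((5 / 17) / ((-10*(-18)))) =-697669 / 11628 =-60.00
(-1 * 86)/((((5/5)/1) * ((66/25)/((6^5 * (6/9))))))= -1857600/11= -168872.73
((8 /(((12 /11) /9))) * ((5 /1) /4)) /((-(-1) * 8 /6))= 495 /8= 61.88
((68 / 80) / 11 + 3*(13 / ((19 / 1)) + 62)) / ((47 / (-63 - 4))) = -268.19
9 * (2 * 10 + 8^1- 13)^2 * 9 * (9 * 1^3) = 164025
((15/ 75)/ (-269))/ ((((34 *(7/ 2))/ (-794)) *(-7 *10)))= -397/ 5601925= -0.00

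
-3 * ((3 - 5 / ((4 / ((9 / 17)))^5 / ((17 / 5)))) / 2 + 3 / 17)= -860108805 / 171051008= -5.03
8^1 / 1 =8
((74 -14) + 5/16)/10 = 6.03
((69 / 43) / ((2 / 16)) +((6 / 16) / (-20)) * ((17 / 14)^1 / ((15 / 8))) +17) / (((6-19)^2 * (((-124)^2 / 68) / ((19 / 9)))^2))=14409191177 / 936680804841600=0.00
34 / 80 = 0.42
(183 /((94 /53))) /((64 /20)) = 48495 /1504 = 32.24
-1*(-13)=13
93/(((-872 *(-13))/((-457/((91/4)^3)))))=-340008/1067810107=-0.00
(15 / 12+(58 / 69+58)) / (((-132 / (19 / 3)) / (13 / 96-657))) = 19870836785 / 10492416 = 1893.83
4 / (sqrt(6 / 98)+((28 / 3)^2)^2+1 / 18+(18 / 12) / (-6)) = 156128457744 / 296181587030401- 2939328 * sqrt(3) / 296181587030401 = 0.00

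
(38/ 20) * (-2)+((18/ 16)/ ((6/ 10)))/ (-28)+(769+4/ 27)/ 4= 5697823/ 30240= 188.42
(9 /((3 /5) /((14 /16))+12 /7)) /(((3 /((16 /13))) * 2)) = 0.77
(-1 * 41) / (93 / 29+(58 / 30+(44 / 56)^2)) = -3495660 / 490891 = -7.12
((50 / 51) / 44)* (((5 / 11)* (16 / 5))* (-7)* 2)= -0.45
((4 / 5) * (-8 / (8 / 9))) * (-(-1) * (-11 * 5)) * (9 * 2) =7128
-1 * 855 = -855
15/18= 5/6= 0.83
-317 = -317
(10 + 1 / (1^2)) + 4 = 15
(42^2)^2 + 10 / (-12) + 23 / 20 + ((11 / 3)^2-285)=560056457 / 180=3111424.76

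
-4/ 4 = -1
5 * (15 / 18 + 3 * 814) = 12214.17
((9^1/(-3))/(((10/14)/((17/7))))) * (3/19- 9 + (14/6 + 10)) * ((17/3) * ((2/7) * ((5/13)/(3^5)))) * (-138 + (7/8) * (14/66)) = 12.58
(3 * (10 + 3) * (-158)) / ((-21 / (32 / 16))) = 4108 / 7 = 586.86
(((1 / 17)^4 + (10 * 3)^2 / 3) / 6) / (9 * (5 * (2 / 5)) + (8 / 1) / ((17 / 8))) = 25056301 / 10906860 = 2.30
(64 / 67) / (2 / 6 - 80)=-192 / 16013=-0.01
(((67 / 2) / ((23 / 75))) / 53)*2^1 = 5025 / 1219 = 4.12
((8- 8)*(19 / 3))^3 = 0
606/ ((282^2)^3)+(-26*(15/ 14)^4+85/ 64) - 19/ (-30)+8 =-48906951291121331803/ 2012498473343279040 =-24.30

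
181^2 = 32761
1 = 1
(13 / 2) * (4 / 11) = 26 / 11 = 2.36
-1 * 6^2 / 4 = -9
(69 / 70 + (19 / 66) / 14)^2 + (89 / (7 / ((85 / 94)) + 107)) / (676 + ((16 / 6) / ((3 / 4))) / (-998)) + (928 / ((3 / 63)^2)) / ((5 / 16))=394118864569648200127 / 300947224762800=1309594.61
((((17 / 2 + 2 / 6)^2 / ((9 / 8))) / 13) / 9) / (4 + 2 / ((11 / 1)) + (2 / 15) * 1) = 0.14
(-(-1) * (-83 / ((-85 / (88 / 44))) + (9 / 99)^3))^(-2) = 12799528225 / 48854702961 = 0.26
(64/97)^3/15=262144/13690095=0.02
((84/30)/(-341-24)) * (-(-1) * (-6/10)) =42/9125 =0.00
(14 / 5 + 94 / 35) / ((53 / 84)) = 2304 / 265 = 8.69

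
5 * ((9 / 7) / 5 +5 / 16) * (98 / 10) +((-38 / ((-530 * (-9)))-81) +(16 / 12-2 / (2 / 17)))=-2623963 / 38160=-68.76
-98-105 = -203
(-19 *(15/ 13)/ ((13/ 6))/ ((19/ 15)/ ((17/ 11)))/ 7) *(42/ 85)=-1620/ 1859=-0.87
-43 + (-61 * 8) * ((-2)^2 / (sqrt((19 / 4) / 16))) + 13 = -15616 * sqrt(19) / 19 - 30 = -3612.56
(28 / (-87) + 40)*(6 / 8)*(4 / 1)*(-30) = -103560 / 29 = -3571.03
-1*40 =-40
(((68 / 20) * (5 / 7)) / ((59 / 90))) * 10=37.05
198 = 198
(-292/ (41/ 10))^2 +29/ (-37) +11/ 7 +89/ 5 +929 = 13104486806/ 2176895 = 6019.81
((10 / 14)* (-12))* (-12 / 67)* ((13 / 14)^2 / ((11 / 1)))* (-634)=-19286280 / 252791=-76.29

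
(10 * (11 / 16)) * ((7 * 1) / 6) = 385 / 48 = 8.02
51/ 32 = 1.59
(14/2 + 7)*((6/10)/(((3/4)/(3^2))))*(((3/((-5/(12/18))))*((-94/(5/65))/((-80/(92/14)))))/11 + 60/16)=13842/1375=10.07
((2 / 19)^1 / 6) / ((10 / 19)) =1 / 30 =0.03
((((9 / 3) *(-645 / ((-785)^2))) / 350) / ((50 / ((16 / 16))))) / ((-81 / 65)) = 559 / 3882217500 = 0.00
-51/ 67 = -0.76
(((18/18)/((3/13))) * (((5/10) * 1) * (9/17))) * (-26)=-507/17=-29.82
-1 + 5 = 4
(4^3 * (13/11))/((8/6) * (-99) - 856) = -0.08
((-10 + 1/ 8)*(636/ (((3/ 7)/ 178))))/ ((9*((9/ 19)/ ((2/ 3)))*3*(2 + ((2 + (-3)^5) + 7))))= 49561519/ 84564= 586.08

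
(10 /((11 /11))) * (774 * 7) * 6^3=11702880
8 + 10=18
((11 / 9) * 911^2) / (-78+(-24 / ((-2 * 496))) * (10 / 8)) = -13009.50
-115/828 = -0.14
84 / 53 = 1.58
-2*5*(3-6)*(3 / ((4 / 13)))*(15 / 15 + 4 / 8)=1755 / 4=438.75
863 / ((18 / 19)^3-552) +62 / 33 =13014457 / 41583696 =0.31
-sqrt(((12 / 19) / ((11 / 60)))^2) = -720 / 209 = -3.44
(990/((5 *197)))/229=198/45113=0.00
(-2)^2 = 4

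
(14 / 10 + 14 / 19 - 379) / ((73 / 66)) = -2362932 / 6935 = -340.73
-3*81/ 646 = -243/ 646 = -0.38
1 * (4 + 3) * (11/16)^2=847/256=3.31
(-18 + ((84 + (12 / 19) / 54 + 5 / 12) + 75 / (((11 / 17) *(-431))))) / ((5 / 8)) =429089434 / 4053555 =105.86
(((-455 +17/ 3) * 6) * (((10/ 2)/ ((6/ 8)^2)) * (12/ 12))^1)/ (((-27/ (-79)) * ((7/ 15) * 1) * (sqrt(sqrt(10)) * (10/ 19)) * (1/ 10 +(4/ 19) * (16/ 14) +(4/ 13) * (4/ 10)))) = -346226.75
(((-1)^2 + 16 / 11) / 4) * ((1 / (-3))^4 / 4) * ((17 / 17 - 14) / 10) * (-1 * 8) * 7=91 / 660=0.14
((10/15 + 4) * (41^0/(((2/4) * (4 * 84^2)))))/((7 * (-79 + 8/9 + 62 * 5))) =1/4908624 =0.00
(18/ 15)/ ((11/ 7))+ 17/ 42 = 2699/ 2310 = 1.17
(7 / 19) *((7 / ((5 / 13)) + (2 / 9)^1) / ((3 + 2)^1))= 5803 / 4275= 1.36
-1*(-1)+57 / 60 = 39 / 20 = 1.95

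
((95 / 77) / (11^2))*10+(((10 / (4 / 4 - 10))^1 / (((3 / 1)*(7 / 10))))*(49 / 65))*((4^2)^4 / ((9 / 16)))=-1367738561830 / 29432403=-46470.50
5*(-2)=-10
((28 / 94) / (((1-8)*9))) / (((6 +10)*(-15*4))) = 1 / 203040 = 0.00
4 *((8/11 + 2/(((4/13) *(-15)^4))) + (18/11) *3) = 12555286/556875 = 22.55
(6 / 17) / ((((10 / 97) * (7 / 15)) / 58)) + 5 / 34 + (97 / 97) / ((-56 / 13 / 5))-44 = 380.48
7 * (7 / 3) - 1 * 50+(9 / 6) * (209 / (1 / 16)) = 14947 / 3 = 4982.33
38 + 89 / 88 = 3433 / 88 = 39.01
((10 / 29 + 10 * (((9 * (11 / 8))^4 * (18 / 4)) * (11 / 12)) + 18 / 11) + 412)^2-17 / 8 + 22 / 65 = 1663090130908980920231001017 / 1775556928471040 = 936658298160.62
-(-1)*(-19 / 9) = -19 / 9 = -2.11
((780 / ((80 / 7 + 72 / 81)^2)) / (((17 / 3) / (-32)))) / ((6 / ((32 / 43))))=-24766560 / 6877979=-3.60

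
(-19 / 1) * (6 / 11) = -114 / 11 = -10.36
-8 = -8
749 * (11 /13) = 8239 /13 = 633.77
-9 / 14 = -0.64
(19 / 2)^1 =19 / 2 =9.50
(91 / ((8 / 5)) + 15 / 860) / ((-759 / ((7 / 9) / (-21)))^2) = 19571 / 144467288856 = 0.00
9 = 9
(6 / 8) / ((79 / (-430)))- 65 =-10915 / 158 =-69.08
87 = 87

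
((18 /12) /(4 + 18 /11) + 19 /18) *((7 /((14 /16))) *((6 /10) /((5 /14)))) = 1652 /93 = 17.76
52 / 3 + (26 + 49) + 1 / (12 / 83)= 397 / 4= 99.25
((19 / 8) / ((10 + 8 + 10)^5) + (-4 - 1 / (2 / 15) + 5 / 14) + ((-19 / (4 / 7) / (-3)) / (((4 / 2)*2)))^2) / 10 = -0.35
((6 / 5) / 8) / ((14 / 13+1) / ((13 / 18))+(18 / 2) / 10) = 169 / 4254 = 0.04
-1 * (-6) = 6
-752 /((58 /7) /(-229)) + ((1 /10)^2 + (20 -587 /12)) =45141728 /2175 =20754.82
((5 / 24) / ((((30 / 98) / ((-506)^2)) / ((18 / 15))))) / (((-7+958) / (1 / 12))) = 3136441 / 171180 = 18.32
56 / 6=28 / 3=9.33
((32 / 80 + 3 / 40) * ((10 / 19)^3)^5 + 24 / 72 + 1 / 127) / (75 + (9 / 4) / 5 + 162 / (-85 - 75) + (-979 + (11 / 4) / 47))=-78118056402134751668960 / 207063578981971591213648887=-0.00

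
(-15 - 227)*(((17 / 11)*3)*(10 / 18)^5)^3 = -299865722656250 / 83881572334857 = -3.57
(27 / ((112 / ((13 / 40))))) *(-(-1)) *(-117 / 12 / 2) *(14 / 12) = -4563 / 10240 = -0.45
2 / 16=1 / 8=0.12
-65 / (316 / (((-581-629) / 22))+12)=-3575 / 344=-10.39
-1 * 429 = -429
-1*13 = -13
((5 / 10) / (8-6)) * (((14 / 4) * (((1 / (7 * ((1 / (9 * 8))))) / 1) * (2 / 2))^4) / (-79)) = -3359232 / 27097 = -123.97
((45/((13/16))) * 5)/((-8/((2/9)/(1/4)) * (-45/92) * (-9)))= -6.99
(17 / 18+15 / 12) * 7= 553 / 36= 15.36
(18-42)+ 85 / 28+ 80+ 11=1961 / 28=70.04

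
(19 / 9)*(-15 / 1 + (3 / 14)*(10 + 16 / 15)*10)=1159 / 63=18.40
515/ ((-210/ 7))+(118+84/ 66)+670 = 50959/ 66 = 772.11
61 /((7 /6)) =366 /7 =52.29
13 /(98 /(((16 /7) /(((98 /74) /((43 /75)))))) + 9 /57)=241832 /1845243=0.13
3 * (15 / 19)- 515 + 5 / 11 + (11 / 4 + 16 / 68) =-7236633 / 14212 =-509.19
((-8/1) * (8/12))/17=-16/51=-0.31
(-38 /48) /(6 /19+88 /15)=-0.13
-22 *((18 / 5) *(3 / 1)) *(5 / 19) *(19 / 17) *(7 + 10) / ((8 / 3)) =-891 / 2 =-445.50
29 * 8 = 232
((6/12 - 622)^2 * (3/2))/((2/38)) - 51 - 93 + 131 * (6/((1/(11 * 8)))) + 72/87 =2569979757/232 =11077498.95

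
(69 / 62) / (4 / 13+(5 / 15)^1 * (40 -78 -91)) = -299 / 11470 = -0.03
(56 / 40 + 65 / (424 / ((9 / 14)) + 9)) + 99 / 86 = 6852199 / 2587310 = 2.65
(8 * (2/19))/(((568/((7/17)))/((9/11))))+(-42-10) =-13117550/252263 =-52.00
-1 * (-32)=32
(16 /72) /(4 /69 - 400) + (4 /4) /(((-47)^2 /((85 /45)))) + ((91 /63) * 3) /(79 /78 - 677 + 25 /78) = -3399626579 /556042663026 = -0.01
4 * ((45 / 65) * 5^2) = 900 / 13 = 69.23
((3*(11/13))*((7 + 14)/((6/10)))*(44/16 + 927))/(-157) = -4295445/8164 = -526.14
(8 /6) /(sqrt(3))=4*sqrt(3) /9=0.77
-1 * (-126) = 126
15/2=7.50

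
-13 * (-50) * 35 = 22750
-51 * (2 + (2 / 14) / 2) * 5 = -7395 / 14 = -528.21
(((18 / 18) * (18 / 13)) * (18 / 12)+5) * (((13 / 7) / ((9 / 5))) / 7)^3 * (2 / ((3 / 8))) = 31096000 / 257298363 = 0.12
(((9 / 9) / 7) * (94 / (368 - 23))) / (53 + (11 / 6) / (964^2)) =174707648 / 237890491895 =0.00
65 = 65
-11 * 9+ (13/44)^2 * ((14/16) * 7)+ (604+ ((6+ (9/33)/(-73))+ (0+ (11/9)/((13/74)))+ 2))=68851744853/132283008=520.49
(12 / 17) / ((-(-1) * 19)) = 12 / 323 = 0.04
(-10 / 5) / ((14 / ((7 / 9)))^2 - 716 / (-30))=-15 / 2609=-0.01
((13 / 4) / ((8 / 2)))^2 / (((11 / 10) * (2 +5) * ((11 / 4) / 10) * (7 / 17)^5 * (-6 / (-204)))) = 895.48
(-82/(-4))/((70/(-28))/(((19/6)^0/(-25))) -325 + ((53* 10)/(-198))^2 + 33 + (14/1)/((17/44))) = -6831297/62014721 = -0.11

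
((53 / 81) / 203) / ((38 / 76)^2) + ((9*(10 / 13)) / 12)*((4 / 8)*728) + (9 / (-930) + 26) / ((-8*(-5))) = 42952682051 / 203893200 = 210.66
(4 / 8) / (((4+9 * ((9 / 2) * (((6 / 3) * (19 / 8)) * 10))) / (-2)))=-4 / 7711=-0.00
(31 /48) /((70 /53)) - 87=-290677 /3360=-86.51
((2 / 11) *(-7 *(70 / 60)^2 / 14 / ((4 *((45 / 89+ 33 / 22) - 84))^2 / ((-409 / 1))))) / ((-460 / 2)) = -3239689 / 1583781012000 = -0.00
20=20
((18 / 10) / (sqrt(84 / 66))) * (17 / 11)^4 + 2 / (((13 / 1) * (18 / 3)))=1 / 39 + 751689 * sqrt(154) / 1024870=9.13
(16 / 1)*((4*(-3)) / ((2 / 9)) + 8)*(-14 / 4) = 2576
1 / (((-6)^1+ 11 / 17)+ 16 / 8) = -17 / 57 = -0.30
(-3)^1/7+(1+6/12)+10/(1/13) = 1835/14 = 131.07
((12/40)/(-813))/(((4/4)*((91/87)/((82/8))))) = -3567/986440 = -0.00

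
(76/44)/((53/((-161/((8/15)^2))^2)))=24932761875/2387968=10440.99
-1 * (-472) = 472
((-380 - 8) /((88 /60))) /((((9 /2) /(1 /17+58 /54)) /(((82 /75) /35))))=-3308864 /1590435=-2.08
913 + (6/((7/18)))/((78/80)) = 84523/91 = 928.82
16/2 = 8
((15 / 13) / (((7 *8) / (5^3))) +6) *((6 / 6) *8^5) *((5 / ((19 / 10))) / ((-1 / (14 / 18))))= -426188800 / 741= -575153.58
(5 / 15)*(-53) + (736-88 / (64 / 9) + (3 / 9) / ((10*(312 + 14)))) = 4602849 / 6520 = 705.96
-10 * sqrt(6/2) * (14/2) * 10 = -700 * sqrt(3) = -1212.44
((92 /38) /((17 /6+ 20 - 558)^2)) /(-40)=-207 /979499495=-0.00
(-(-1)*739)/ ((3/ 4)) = 2956/ 3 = 985.33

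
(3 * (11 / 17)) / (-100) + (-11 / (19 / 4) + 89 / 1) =2799273 / 32300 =86.66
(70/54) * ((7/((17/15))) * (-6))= -2450/51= -48.04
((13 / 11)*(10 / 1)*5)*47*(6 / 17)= 183300 / 187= 980.21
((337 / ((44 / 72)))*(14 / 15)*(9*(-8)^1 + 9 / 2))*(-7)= 2675106 / 11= 243191.45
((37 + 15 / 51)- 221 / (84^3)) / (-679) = -375770579 / 6841582272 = -0.05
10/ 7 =1.43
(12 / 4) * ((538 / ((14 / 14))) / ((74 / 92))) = 74244 / 37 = 2006.59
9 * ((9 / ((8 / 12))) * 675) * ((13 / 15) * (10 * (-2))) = -1421550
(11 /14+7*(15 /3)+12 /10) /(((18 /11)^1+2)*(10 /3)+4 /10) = 85437 /28924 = 2.95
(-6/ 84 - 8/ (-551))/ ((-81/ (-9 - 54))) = -439/ 9918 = -0.04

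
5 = 5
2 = 2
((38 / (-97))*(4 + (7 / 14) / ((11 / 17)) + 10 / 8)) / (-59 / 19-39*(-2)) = -95665 / 3036682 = -0.03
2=2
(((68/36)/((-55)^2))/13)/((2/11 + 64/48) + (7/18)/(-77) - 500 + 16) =-34/341530475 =-0.00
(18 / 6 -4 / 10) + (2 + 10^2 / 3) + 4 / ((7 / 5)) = 4283 / 105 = 40.79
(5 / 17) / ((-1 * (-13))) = 0.02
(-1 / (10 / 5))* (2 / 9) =-1 / 9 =-0.11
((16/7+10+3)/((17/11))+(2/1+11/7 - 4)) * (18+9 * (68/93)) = 232.59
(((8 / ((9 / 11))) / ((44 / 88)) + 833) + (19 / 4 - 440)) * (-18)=-15023 / 2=-7511.50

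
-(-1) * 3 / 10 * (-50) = -15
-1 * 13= -13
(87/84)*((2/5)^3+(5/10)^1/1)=4089/7000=0.58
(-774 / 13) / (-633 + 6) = 258 / 2717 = 0.09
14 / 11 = 1.27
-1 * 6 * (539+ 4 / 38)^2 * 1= -629514294 / 361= -1743806.91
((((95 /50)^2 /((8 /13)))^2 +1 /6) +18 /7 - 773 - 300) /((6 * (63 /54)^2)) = -13921810771 /109760000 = -126.84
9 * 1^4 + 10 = 19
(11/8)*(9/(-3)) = -33/8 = -4.12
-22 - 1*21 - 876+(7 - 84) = -996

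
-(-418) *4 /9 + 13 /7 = 11821 /63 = 187.63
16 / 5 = 3.20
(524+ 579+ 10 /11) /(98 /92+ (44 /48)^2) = 40217616 /69421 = 579.33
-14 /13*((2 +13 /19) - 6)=882 /247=3.57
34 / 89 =0.38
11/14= 0.79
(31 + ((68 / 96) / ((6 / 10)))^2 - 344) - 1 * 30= -1770887 / 5184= -341.61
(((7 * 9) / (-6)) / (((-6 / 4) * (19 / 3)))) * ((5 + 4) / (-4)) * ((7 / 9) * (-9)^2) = -11907 / 76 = -156.67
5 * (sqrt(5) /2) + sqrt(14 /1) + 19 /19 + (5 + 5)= sqrt(14) + 5 * sqrt(5) /2 + 11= 20.33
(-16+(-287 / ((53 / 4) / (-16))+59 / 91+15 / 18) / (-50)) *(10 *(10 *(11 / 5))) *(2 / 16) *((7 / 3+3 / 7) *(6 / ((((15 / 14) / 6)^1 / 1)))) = -4239153358 / 72345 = -58596.36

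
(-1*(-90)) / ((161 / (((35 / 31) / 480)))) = 15 / 11408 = 0.00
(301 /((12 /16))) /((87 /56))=67424 /261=258.33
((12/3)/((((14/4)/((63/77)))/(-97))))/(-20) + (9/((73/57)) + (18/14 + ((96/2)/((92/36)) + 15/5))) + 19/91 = 292770722/8403395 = 34.84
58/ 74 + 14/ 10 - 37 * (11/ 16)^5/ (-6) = 3644142319/ 1163919360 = 3.13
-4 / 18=-2 / 9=-0.22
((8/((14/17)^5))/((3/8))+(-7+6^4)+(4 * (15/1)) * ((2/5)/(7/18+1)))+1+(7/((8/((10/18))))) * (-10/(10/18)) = 6831289513/5042100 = 1354.85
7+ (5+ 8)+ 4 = 24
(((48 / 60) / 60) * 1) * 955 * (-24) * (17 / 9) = -25976 / 45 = -577.24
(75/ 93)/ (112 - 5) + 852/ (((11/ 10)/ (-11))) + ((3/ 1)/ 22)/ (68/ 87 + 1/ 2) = -69322913458/ 8136601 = -8519.89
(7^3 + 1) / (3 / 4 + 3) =91.73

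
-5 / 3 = -1.67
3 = 3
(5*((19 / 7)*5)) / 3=475 / 21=22.62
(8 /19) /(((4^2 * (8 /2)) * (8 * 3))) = 1 /3648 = 0.00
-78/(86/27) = -1053/43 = -24.49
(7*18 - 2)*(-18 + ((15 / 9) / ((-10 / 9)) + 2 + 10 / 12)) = -6200 / 3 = -2066.67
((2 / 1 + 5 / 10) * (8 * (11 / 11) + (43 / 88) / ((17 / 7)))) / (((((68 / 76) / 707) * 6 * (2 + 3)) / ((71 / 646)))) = 615866993 / 10376256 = 59.35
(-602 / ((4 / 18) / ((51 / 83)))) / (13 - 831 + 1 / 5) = 230265 / 113129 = 2.04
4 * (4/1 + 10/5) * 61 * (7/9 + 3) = 16592/3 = 5530.67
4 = 4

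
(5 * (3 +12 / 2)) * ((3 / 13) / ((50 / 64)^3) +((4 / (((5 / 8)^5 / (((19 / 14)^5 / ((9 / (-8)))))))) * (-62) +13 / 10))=654072330265699 / 1365568750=478974.30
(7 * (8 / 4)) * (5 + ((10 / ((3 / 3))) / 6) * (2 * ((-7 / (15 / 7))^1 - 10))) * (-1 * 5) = 24710 / 9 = 2745.56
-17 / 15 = -1.13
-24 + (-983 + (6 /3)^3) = -999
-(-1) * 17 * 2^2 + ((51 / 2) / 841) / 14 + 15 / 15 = 1624863 / 23548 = 69.00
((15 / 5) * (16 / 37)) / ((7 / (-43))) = -2064 / 259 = -7.97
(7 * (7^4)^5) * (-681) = -380369733440716408767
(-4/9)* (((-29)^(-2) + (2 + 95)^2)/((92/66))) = -174085340/58029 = -2999.97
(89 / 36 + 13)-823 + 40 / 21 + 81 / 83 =-16829999 / 20916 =-804.65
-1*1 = -1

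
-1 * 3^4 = -81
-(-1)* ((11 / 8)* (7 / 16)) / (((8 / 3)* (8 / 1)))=231 / 8192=0.03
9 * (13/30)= 39/10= 3.90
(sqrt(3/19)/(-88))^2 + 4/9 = 588571/1324224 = 0.44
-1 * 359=-359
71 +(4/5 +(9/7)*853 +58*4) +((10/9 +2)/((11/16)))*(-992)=-10701778/3465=-3088.54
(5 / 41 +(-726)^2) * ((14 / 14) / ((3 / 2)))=43220242 / 123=351384.08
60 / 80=3 / 4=0.75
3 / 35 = 0.09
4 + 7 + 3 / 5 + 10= 21.60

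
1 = 1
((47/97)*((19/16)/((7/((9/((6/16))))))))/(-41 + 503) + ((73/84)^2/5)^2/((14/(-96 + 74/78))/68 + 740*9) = 2382025599370055993/557400260928269404800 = 0.00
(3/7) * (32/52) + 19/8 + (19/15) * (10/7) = 9715/2184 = 4.45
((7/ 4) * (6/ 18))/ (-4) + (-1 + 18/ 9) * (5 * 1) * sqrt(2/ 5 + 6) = -7/ 48 + 4 * sqrt(10) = 12.50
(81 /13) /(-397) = -81 /5161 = -0.02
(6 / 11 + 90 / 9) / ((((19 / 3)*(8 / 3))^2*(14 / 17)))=0.04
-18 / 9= -2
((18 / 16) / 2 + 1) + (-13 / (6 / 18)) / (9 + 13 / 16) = -2.41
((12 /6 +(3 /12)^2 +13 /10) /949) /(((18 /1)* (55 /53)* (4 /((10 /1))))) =14257 /30064320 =0.00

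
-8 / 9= -0.89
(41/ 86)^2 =1681/ 7396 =0.23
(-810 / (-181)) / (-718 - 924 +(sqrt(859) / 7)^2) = -13230 / 4802473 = -0.00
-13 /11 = -1.18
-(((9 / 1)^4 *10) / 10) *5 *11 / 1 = -360855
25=25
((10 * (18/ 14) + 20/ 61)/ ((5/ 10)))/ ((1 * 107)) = 11260/ 45689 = 0.25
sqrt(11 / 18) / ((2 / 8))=2 * sqrt(22) / 3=3.13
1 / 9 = 0.11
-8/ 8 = -1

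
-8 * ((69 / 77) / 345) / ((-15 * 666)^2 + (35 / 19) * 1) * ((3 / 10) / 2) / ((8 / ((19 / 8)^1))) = -1083 / 116806039196000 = -0.00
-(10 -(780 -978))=-208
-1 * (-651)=651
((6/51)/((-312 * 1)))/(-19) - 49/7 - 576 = -29376203/50388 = -583.00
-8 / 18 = -0.44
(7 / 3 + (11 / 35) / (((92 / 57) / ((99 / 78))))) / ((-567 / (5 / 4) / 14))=-648113 / 8137584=-0.08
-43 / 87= -0.49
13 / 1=13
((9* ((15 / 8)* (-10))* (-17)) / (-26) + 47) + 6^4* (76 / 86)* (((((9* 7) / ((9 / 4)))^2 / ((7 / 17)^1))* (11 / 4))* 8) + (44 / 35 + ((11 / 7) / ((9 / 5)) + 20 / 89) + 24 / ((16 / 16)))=6014669772619373 / 125372520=47974386.83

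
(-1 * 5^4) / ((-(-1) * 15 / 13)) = -1625 / 3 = -541.67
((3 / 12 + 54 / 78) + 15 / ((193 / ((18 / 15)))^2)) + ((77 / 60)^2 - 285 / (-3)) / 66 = 276963752653 / 115054711200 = 2.41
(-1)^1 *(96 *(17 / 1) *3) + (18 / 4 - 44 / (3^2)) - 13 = -88369 / 18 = -4909.39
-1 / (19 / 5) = -5 / 19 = -0.26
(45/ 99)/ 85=1/ 187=0.01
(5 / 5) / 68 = 1 / 68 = 0.01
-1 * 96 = -96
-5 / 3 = -1.67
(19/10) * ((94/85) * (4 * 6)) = 21432/425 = 50.43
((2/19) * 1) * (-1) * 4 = -8/19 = -0.42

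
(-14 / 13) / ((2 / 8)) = -56 / 13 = -4.31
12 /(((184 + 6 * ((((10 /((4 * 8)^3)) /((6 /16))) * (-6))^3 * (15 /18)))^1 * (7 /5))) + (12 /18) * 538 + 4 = 167208325708864 /460993154979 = 362.71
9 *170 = 1530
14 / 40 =7 / 20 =0.35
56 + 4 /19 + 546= 11442 /19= 602.21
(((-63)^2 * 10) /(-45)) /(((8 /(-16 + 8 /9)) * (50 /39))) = 32487 /25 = 1299.48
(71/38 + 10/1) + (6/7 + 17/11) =41757/2926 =14.27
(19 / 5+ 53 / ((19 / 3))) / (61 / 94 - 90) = -108664 / 797905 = -0.14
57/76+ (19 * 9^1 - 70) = 101.75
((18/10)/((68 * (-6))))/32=-3/21760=-0.00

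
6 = 6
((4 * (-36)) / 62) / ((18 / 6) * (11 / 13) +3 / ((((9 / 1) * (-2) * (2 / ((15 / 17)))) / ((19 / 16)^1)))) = -1018368 / 1074739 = -0.95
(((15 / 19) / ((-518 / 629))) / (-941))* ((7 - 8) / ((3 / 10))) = -425 / 125153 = -0.00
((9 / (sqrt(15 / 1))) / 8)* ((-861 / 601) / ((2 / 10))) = -2583* sqrt(15) / 4808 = -2.08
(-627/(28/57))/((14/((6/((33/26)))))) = -42237/98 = -430.99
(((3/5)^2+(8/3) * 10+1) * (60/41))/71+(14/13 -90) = -16716276/189215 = -88.35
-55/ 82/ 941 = -0.00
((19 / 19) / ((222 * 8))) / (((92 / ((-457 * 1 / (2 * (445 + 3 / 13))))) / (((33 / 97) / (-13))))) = 5027 / 61156100608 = 0.00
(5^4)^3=244140625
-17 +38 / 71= -1169 / 71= -16.46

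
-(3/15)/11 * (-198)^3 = 705672/5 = 141134.40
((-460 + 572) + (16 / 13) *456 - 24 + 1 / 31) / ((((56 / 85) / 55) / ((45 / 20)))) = 1572721425 / 12896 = 121954.20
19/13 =1.46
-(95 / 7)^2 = -9025 / 49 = -184.18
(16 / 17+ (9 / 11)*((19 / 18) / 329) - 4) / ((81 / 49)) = -877457 / 474606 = -1.85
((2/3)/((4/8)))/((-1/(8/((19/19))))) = -32/3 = -10.67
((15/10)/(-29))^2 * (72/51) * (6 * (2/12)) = 54/14297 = 0.00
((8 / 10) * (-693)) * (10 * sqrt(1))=-5544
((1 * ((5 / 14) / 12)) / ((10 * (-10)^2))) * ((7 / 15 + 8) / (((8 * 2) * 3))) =127 / 24192000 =0.00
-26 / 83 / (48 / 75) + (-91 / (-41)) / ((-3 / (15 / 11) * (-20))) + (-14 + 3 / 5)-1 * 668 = -1020931193 / 1497320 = -681.84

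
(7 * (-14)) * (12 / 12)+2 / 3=-292 / 3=-97.33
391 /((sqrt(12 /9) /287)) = 112217 * sqrt(3) /2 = 97182.77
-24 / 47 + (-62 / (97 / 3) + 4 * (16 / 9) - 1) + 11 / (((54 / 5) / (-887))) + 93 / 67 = -14817881077 / 16494462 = -898.35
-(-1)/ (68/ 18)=9/ 34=0.26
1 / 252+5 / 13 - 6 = -18383 / 3276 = -5.61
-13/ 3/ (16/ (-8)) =13/ 6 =2.17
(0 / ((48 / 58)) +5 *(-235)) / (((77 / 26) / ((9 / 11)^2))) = -2474550 / 9317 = -265.60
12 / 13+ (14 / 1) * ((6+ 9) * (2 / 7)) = 792 / 13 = 60.92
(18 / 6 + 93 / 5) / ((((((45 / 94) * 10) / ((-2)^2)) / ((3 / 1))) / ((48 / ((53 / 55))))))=3573504 / 1325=2696.98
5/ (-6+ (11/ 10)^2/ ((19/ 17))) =-9500/ 9343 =-1.02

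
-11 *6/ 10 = -6.60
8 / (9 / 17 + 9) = 68 / 81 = 0.84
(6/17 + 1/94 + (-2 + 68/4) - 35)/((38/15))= -470685/60724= -7.75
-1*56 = -56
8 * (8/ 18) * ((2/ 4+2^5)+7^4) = 77872/ 9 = 8652.44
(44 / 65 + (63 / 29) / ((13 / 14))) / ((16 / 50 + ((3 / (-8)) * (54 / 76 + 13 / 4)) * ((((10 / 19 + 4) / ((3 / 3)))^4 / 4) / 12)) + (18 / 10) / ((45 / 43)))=-2252655826240 / 8175427451789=-0.28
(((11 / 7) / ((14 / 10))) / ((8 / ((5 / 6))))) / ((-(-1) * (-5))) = -0.02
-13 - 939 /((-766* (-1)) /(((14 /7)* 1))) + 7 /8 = -44663 /3064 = -14.58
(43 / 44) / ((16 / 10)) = 0.61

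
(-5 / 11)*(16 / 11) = -80 / 121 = -0.66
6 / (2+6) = 3 / 4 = 0.75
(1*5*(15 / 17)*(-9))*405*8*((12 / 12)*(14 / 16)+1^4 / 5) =-2351025 / 17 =-138295.59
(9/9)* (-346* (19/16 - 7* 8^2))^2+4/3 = 4588852043443/192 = 23900271059.60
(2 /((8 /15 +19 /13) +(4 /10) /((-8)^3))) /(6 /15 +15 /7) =698880 /1771901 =0.39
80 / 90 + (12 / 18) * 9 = 62 / 9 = 6.89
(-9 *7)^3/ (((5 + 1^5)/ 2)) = -83349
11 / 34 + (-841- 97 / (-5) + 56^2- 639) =284873 / 170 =1675.72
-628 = -628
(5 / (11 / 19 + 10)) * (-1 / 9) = -95 / 1809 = -0.05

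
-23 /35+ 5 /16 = -193 /560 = -0.34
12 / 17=0.71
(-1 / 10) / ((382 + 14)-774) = 1 / 3780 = 0.00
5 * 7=35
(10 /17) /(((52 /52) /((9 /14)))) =45 /119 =0.38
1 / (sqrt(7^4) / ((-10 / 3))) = -10 / 147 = -0.07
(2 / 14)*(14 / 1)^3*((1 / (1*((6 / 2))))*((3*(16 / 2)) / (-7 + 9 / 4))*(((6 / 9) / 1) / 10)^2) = -12544 / 4275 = -2.93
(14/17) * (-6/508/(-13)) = 21/28067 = 0.00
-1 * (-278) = 278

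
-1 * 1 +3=2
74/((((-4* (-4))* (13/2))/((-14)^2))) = 1813/13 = 139.46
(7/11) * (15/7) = 15/11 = 1.36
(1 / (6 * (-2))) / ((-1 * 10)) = 1 / 120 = 0.01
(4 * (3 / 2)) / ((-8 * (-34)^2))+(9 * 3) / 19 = 124791 / 87856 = 1.42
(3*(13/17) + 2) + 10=14.29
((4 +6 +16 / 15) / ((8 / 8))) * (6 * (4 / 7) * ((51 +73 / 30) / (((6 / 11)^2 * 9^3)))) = 4599694 / 492075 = 9.35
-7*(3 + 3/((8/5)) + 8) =-90.12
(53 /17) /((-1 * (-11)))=53 /187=0.28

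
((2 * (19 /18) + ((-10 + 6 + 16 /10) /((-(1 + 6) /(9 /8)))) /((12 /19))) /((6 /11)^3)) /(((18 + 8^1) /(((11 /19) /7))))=5285401 /99066240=0.05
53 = 53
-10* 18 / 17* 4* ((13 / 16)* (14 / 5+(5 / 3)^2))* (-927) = 3024801 / 17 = 177929.47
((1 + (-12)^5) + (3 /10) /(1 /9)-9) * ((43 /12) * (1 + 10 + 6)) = -1819000663 /120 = -15158338.86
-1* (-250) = 250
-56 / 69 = -0.81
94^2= 8836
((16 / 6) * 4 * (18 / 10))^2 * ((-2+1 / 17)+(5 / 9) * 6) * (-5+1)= -872448 / 425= -2052.82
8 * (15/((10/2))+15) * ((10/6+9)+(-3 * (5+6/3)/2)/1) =24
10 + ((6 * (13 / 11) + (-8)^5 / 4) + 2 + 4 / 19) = -1708094 / 209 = -8172.70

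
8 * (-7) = -56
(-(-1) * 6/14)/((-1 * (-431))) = 3/3017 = 0.00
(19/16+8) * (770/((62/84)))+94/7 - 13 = 8319837/868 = 9585.07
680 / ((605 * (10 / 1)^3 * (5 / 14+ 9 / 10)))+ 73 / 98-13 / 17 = -2097023 / 110872300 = -0.02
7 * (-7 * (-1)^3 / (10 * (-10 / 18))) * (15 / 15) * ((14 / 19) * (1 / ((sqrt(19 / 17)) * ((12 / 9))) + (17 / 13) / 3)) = -9261 * sqrt(323) / 36100-17493 / 6175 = -7.44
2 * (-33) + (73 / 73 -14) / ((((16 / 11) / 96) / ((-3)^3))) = 23100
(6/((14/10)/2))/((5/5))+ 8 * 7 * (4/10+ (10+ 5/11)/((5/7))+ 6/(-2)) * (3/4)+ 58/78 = 514.84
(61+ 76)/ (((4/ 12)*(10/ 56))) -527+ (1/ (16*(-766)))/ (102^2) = 1131408865147/ 637557120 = 1774.60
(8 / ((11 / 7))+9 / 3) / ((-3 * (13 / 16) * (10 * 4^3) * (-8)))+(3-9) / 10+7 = 878681 / 137280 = 6.40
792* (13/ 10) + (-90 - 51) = 4443/ 5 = 888.60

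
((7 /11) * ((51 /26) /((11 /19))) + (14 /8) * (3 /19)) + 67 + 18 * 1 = 10452367 /119548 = 87.43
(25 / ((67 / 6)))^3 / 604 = 843750 / 45415213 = 0.02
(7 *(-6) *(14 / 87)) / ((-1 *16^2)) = 49 / 1856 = 0.03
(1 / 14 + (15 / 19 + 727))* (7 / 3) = 64537 / 38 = 1698.34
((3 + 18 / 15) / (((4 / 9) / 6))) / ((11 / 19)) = 10773 / 110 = 97.94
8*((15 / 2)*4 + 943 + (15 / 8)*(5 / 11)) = 7790.82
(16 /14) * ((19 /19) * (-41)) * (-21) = 984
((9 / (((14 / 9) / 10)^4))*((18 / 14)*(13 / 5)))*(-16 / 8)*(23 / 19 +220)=-7259351199750 / 319333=-22732856.30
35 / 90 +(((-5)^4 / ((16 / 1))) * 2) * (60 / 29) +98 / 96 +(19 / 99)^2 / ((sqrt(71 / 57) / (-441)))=680887 / 4176-17689 * sqrt(4047) / 77319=148.49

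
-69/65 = -1.06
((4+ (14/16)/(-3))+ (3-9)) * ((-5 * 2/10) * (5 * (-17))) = -4675/24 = -194.79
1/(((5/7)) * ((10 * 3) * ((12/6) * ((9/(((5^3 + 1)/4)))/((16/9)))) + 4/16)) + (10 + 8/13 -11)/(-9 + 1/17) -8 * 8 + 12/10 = -171363507/2736760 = -62.62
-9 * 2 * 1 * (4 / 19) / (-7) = 0.54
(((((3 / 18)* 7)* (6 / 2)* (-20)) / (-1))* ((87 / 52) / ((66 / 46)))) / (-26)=-23345 / 7436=-3.14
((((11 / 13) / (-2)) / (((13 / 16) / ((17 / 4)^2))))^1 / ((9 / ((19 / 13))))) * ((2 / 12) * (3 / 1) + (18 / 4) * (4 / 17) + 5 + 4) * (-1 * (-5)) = -6377635 / 79092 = -80.64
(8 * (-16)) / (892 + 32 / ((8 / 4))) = -32 / 227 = -0.14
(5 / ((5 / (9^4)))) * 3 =19683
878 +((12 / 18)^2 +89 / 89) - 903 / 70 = 77989 / 90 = 866.54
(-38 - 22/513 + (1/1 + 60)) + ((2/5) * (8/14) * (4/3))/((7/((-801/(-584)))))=211179529/9175005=23.02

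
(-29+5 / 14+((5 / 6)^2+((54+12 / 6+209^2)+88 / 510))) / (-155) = -936251581 / 3320100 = -281.99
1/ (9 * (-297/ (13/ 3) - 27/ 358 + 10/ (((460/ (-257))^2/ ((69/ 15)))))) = -10704200/ 5226846093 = -0.00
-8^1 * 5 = -40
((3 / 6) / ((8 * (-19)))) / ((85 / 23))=-23 / 25840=-0.00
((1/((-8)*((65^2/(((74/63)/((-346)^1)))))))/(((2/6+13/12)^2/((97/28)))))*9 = 32301/20701257850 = 0.00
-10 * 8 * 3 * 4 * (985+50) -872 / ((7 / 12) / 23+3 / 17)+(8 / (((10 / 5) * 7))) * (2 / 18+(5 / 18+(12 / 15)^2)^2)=-997919.86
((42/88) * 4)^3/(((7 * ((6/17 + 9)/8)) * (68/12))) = 10584/70543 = 0.15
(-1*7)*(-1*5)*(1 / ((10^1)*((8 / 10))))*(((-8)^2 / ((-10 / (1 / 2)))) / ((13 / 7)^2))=-686 / 169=-4.06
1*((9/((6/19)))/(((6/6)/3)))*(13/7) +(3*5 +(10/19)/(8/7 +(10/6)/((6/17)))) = 34179393/196574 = 173.88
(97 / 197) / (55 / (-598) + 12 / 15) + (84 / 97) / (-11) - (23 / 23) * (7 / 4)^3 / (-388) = 71827578741 / 113917768448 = 0.63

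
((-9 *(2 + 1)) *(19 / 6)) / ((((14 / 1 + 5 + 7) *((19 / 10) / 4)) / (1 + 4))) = -450 / 13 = -34.62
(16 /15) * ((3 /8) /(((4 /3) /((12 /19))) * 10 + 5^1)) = 0.02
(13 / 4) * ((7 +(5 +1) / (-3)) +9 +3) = 221 / 4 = 55.25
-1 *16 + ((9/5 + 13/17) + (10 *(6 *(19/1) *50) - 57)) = 4839013/85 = 56929.56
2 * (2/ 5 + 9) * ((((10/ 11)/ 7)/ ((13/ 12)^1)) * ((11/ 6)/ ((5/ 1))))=376/ 455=0.83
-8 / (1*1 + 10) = -8 / 11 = -0.73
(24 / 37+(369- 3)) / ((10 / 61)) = 2236.56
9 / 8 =1.12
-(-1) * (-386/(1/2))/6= -386/3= -128.67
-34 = -34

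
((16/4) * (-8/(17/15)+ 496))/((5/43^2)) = 61475552/85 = 723241.79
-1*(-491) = 491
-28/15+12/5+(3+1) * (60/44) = 988/165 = 5.99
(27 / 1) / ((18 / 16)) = 24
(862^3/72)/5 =80062991/45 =1779177.58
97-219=-122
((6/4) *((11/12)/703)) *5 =55/5624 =0.01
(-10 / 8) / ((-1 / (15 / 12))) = 25 / 16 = 1.56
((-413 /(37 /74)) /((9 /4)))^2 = 10916416 /81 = 134770.57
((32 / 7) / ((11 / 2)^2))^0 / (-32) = -1 / 32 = -0.03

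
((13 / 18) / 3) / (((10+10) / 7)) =91 / 1080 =0.08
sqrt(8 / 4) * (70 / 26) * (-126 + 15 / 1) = -3885 * sqrt(2) / 13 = -422.63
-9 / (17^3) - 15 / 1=-73704 / 4913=-15.00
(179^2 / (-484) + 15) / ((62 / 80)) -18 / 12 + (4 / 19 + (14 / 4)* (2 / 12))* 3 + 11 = -15446407 / 285076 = -54.18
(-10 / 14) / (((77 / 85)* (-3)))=0.26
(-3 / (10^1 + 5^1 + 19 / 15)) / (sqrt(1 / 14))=-0.69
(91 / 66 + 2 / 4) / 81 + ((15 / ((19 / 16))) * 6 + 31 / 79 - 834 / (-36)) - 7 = 92.37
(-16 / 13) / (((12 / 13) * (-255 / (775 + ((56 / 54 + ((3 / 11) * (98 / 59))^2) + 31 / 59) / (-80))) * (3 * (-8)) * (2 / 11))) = -41474727721 / 44662622400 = -0.93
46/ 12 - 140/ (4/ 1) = -187/ 6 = -31.17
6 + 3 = 9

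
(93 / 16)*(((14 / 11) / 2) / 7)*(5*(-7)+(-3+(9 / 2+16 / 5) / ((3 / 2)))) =-15283 / 880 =-17.37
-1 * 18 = -18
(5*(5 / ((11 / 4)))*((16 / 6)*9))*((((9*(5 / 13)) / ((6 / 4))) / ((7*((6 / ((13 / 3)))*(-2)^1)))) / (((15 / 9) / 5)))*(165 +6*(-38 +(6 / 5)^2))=4235.84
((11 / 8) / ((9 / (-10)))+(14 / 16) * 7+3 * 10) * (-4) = -2491 / 18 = -138.39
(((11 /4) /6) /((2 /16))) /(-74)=-11 /222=-0.05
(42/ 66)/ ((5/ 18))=126/ 55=2.29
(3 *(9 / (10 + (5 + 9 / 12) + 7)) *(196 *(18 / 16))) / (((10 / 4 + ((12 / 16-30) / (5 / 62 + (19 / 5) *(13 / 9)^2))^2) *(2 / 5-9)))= -78623185472856 / 40922158611191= -1.92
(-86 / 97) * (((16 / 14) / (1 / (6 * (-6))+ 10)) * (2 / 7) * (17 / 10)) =-421056 / 8531635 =-0.05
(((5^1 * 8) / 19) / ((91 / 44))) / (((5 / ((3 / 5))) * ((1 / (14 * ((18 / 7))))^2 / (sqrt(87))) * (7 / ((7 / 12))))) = 114048 * sqrt(87) / 8645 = 123.05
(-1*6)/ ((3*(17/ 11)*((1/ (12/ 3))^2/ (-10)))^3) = 10903552000/ 44217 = 246591.85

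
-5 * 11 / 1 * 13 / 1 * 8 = -5720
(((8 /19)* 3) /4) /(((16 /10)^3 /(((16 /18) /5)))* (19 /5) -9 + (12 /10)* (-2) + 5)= 375 /96368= 0.00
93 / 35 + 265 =9368 / 35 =267.66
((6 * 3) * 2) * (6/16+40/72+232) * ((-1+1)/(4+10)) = 0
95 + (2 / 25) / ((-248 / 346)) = 147077 / 1550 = 94.89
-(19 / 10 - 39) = 371 / 10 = 37.10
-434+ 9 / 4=-1727 / 4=-431.75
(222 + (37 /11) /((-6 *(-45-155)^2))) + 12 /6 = 591359963 /2640000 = 224.00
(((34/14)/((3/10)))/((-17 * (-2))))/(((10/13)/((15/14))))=65/196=0.33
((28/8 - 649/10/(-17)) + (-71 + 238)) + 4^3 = 20257/85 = 238.32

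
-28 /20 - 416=-2087 /5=-417.40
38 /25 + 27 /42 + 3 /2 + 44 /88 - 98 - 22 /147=-690803 /7350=-93.99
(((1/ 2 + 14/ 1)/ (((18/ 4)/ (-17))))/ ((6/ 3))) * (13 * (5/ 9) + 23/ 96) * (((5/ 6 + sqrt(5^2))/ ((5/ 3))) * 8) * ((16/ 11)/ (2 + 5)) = -1059457/ 891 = -1189.07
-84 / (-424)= 21 / 106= 0.20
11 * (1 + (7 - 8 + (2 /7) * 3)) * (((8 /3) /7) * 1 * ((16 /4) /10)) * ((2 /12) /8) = 22 /735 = 0.03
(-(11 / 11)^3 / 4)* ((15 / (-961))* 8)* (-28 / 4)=-0.22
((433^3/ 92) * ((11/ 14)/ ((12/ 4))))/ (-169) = -893010107/ 653016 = -1367.52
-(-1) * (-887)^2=786769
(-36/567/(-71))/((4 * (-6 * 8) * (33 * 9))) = -1/63767088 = -0.00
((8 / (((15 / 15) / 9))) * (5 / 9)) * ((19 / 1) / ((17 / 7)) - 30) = -15080 / 17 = -887.06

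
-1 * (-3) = 3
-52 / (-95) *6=3.28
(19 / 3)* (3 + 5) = 152 / 3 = 50.67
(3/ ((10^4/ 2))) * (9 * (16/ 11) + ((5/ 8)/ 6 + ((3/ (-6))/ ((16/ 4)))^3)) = 0.01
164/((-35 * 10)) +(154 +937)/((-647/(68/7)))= -1907754/113225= -16.85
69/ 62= 1.11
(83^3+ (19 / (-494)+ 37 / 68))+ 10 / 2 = 505464575 / 884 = 571792.51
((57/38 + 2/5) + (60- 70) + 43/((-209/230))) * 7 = -810803/2090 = -387.94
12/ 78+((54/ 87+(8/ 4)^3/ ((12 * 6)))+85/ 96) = 192295/ 108576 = 1.77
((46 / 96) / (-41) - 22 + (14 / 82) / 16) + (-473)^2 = 220127687 / 984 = 223707.00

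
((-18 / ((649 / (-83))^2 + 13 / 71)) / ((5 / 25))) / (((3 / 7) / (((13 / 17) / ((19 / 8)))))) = -890196580 / 807360787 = -1.10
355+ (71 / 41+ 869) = 50255 / 41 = 1225.73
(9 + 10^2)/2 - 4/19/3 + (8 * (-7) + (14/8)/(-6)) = -283/152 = -1.86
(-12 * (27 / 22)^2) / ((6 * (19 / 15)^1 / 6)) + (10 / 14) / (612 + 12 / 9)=-84498783 / 5922224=-14.27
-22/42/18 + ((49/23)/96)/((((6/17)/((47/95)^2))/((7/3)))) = 1899817/278980800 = 0.01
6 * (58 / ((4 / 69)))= 6003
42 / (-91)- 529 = -6883 / 13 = -529.46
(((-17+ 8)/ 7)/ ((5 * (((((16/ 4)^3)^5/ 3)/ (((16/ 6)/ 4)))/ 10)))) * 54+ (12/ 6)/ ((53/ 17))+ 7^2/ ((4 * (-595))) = 2628082682821/ 4232556052480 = 0.62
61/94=0.65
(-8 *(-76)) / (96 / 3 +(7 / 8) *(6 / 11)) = 26752 / 1429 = 18.72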